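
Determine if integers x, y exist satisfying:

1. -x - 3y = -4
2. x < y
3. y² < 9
Yes

Take x = -2, y = 2. Substituting into each constraint:
  (1) 2 - 3(2) = -4 ✓
  (2) -2 < 2 ✓
  (3) y² = (2)² = 4, and 4 < 9 ✓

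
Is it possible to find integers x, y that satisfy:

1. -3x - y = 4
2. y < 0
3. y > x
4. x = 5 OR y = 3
No

A contradictory subset is {-3x - y = 4, y < 0, y > x}. No integer assignment can satisfy these jointly:

  - -3x - y = 4: is a linear equation tying the variables together
  - y < 0: bounds one variable relative to a constant
  - y > x: bounds one variable relative to another variable

Propagating the comparison: x < y and y ≤ -1 give x ≤ -2. Range argument: with x ∈ [−∞, -2], y ∈ [−∞, -1], the left side of the equation is at least 7, but the right side is 4 < 7. No integer solution exists.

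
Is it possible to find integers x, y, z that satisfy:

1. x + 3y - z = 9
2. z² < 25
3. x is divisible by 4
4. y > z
Yes

Take x = 8, y = 0, z = -1. Substituting into each constraint:
  (1) 8 + 3(0) + 1 = 9 ✓
  (2) z² = (-1)² = 1, and 1 < 25 ✓
  (3) 8 = 4 × 2, remainder 0 ✓
  (4) 0 > -1 ✓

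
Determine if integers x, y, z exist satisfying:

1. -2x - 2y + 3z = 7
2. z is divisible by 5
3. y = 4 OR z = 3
Yes

Take x = 0, y = 4, z = 5. Substituting into each constraint:
  (1) -2(0) - 2(4) + 3(5) = 7 ✓
  (2) 5 = 5 × 1, remainder 0 ✓
  (3) y = 4, target 4 ✓ (first branch holds)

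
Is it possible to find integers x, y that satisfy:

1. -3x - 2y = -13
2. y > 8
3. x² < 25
Yes

Take x = -3, y = 11. Substituting into each constraint:
  (1) -3(-3) - 2(11) = -13 ✓
  (2) 11 > 8 ✓
  (3) x² = (-3)² = 9, and 9 < 25 ✓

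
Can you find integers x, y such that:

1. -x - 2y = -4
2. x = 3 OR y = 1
Yes

Take x = 2, y = 1. Substituting into each constraint:
  (1) (-2) - 2(1) = -4 ✓
  (2) y = 1, target 1 ✓ (second branch holds)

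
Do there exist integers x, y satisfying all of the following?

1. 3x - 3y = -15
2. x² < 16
Yes

Take x = 0, y = 5. Substituting into each constraint:
  (1) 3(0) - 3(5) = -15 ✓
  (2) x² = (0)² = 0, and 0 < 16 ✓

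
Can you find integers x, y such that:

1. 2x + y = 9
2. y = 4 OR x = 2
Yes

Take x = 2, y = 5. Substituting into each constraint:
  (1) 2(2) + 5 = 9 ✓
  (2) x = 2, target 2 ✓ (second branch holds)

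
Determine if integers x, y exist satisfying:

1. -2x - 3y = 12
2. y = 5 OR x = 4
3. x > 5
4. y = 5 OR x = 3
No

A contradictory subset is {-2x - 3y = 12, x > 5, y = 5 OR x = 3}. No integer assignment can satisfy these jointly:

  - -2x - 3y = 12: is a linear equation tying the variables together
  - x > 5: bounds one variable relative to a constant
  - y = 5 OR x = 3: forces a choice: either y = 5 or x = 3

Split on the disjunction (y = 5 OR x = 3):
  • If y = 5: with y = 5, every remaining term of the linear equation is divisible by 2, so the left side is ≡ 0 (mod 2); but the right side 27 ≡ 1 (mod 2). No integers can satisfy it.
  • If x = 3: this contradicts the bound x ≥ 6.
Both branches are infeasible, so the system has no integer solution.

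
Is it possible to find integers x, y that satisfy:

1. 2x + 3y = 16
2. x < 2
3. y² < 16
No

The full constraint system is jointly infeasible over the integers. Each constraint and what it forces:

  - 2x + 3y = 16: is a linear equation tying the variables together
  - x < 2: bounds one variable relative to a constant
  - y² < 16: restricts y to |y| ≤ 3

Range argument: with x ∈ [−∞, 1], y ∈ [-3, 3], the left side of the equation is at most 11, but the right side is 16 > 11. No integer solution exists.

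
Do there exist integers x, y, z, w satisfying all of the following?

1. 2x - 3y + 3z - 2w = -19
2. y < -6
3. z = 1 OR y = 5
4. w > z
Yes

Take x = -21, y = -8, z = 1, w = 2. Substituting into each constraint:
  (1) 2(-21) - 3(-8) + 3(1) - 2(2) = -19 ✓
  (2) -8 < -6 ✓
  (3) z = 1, target 1 ✓ (first branch holds)
  (4) 2 > 1 ✓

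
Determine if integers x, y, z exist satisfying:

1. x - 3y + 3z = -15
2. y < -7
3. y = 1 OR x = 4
No

The full constraint system is jointly infeasible over the integers. Each constraint and what it forces:

  - x - 3y + 3z = -15: is a linear equation tying the variables together
  - y < -7: bounds one variable relative to a constant
  - y = 1 OR x = 4: forces a choice: either y = 1 or x = 4

Split on the disjunction (y = 1 OR x = 4):
  • If y = 1: this contradicts the bound y ≤ -8.
  • If x = 4: with x = 4, every remaining term of the linear equation is divisible by 3, so the left side is ≡ 0 (mod 3); but the right side -19 ≡ 2 (mod 3). No integers can satisfy it.
Both branches are infeasible, so the system has no integer solution.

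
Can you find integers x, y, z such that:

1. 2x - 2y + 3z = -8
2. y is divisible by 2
Yes

Take x = 2, y = 0, z = -4. Substituting into each constraint:
  (1) 2(2) - 2(0) + 3(-4) = -8 ✓
  (2) 0 = 2 × 0, remainder 0 ✓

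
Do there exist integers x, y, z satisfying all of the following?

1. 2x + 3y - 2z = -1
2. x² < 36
Yes

Take x = 0, y = 1, z = 2. Substituting into each constraint:
  (1) 2(0) + 3(1) - 2(2) = -1 ✓
  (2) x² = (0)² = 0, and 0 < 36 ✓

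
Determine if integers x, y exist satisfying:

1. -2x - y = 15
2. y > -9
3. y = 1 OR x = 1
Yes

Take x = -8, y = 1. Substituting into each constraint:
  (1) -2(-8) + (-1) = 15 ✓
  (2) 1 > -9 ✓
  (3) y = 1, target 1 ✓ (first branch holds)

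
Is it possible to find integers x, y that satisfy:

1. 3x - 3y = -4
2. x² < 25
No

Even the single constraint (3x - 3y = -4) is infeasible over the integers.

  - 3x - 3y = -4: every term on the left is divisible by 3, so the LHS ≡ 0 (mod 3), but the RHS -4 is not — no integer solution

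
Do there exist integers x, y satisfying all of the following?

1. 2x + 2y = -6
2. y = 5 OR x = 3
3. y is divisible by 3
Yes

Take x = 3, y = -6. Substituting into each constraint:
  (1) 2(3) + 2(-6) = -6 ✓
  (2) x = 3, target 3 ✓ (second branch holds)
  (3) -6 = 3 × -2, remainder 0 ✓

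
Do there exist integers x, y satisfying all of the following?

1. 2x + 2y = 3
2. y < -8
No

Even the single constraint (2x + 2y = 3) is infeasible over the integers.

  - 2x + 2y = 3: every term on the left is divisible by 2, so the LHS ≡ 0 (mod 2), but the RHS 3 is not — no integer solution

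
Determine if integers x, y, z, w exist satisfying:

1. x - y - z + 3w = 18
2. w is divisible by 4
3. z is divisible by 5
Yes

Take x = 18, y = 0, z = 0, w = 0. Substituting into each constraint:
  (1) 18 + 0 + 0 + 3(0) = 18 ✓
  (2) 0 = 4 × 0, remainder 0 ✓
  (3) 0 = 5 × 0, remainder 0 ✓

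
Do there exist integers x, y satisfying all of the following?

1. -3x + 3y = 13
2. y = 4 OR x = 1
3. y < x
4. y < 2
No

Even the single constraint (-3x + 3y = 13) is infeasible over the integers.

  - -3x + 3y = 13: every term on the left is divisible by 3, so the LHS ≡ 0 (mod 3), but the RHS 13 is not — no integer solution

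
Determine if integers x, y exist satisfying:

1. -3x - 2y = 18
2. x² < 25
Yes

Take x = 0, y = -9. Substituting into each constraint:
  (1) -3(0) - 2(-9) = 18 ✓
  (2) x² = (0)² = 0, and 0 < 25 ✓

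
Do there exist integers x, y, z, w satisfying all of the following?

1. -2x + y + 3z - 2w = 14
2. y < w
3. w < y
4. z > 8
No

A contradictory subset is {y < w, w < y}. No integer assignment can satisfy these jointly:

  - y < w: bounds one variable relative to another variable
  - w < y: bounds one variable relative to another variable

Direct contradiction: w > y and y > w cannot both hold.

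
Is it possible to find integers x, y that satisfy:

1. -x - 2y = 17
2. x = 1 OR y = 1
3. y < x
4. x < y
No

A contradictory subset is {y < x, x < y}. No integer assignment can satisfy these jointly:

  - y < x: bounds one variable relative to another variable
  - x < y: bounds one variable relative to another variable

Direct contradiction: x > y and y > x cannot both hold.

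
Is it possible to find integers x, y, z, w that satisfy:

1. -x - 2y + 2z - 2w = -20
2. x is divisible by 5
Yes

Take x = 0, y = 0, z = -10, w = 0. Substituting into each constraint:
  (1) 0 - 2(0) + 2(-10) - 2(0) = -20 ✓
  (2) 0 = 5 × 0, remainder 0 ✓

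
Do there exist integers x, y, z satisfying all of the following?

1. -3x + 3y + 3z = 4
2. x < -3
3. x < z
No

Even the single constraint (-3x + 3y + 3z = 4) is infeasible over the integers.

  - -3x + 3y + 3z = 4: every term on the left is divisible by 3, so the LHS ≡ 0 (mod 3), but the RHS 4 is not — no integer solution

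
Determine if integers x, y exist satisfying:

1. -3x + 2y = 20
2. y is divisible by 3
No

The full constraint system is jointly infeasible over the integers. Each constraint and what it forces:

  - -3x + 2y = 20: is a linear equation tying the variables together
  - y is divisible by 3: restricts y to multiples of 3

Modular obstruction: writing y = 3y', every remaining term of the linear equation is divisible by 3, so the left side is ≡ 0 (mod 3); but the right side 20 ≡ 2 (mod 3). No integers can satisfy it.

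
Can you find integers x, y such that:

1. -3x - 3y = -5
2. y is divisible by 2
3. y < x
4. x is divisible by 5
No

Even the single constraint (-3x - 3y = -5) is infeasible over the integers.

  - -3x - 3y = -5: every term on the left is divisible by 3, so the LHS ≡ 0 (mod 3), but the RHS -5 is not — no integer solution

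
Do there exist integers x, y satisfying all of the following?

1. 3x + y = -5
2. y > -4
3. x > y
Yes

Take x = -1, y = -2. Substituting into each constraint:
  (1) 3(-1) + (-2) = -5 ✓
  (2) -2 > -4 ✓
  (3) -1 > -2 ✓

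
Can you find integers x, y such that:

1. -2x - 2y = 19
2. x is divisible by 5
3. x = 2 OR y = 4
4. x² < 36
No

Even the single constraint (-2x - 2y = 19) is infeasible over the integers.

  - -2x - 2y = 19: every term on the left is divisible by 2, so the LHS ≡ 0 (mod 2), but the RHS 19 is not — no integer solution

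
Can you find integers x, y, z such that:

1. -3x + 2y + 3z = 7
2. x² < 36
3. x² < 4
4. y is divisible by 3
No

A contradictory subset is {-3x + 2y + 3z = 7, y is divisible by 3}. No integer assignment can satisfy these jointly:

  - -3x + 2y + 3z = 7: is a linear equation tying the variables together
  - y is divisible by 3: restricts y to multiples of 3

Modular obstruction: writing y = 3y', every remaining term of the linear equation is divisible by 3, so the left side is ≡ 0 (mod 3); but the right side 7 ≡ 1 (mod 3). No integers can satisfy it.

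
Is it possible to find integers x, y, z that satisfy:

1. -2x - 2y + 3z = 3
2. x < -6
Yes

Take x = -7, y = 1, z = -3. Substituting into each constraint:
  (1) -2(-7) - 2(1) + 3(-3) = 3 ✓
  (2) -7 < -6 ✓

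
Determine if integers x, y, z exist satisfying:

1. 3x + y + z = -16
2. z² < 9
Yes

Take x = 0, y = -16, z = 0. Substituting into each constraint:
  (1) 3(0) + (-16) + 0 = -16 ✓
  (2) z² = (0)² = 0, and 0 < 9 ✓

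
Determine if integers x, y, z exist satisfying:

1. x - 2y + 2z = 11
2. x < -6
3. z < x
Yes

Take x = -7, y = -17, z = -8. Substituting into each constraint:
  (1) (-7) - 2(-17) + 2(-8) = 11 ✓
  (2) -7 < -6 ✓
  (3) -8 < -7 ✓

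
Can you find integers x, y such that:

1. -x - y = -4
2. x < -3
Yes

Take x = -4, y = 8. Substituting into each constraint:
  (1) 4 + (-8) = -4 ✓
  (2) -4 < -3 ✓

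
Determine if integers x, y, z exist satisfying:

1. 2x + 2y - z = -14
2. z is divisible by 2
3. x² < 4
Yes

Take x = 1, y = -8, z = 0. Substituting into each constraint:
  (1) 2(1) + 2(-8) + 0 = -14 ✓
  (2) 0 = 2 × 0, remainder 0 ✓
  (3) x² = (1)² = 1, and 1 < 4 ✓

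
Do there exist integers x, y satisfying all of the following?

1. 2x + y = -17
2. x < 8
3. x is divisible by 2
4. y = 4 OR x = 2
Yes

Take x = 2, y = -21. Substituting into each constraint:
  (1) 2(2) + (-21) = -17 ✓
  (2) 2 < 8 ✓
  (3) 2 = 2 × 1, remainder 0 ✓
  (4) x = 2, target 2 ✓ (second branch holds)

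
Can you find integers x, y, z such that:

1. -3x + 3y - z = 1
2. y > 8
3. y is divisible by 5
Yes

Take x = 9, y = 10, z = 2. Substituting into each constraint:
  (1) -3(9) + 3(10) + (-2) = 1 ✓
  (2) 10 > 8 ✓
  (3) 10 = 5 × 2, remainder 0 ✓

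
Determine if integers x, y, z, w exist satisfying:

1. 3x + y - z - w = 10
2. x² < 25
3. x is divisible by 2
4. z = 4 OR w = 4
Yes

Take x = 0, y = 14, z = 0, w = 4. Substituting into each constraint:
  (1) 3(0) + 14 + 0 + (-4) = 10 ✓
  (2) x² = (0)² = 0, and 0 < 25 ✓
  (3) 0 = 2 × 0, remainder 0 ✓
  (4) w = 4, target 4 ✓ (second branch holds)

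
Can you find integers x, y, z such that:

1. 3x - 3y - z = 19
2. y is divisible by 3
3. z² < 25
Yes

Take x = 7, y = 0, z = 2. Substituting into each constraint:
  (1) 3(7) - 3(0) + (-2) = 19 ✓
  (2) 0 = 3 × 0, remainder 0 ✓
  (3) z² = (2)² = 4, and 4 < 25 ✓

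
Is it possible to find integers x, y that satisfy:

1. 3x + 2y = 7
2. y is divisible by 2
Yes

Take x = 1, y = 2. Substituting into each constraint:
  (1) 3(1) + 2(2) = 7 ✓
  (2) 2 = 2 × 1, remainder 0 ✓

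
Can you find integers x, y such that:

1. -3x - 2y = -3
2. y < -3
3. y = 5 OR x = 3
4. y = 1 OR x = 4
No

A contradictory subset is {-3x - 2y = -3, y < -3, y = 5 OR x = 3}. No integer assignment can satisfy these jointly:

  - -3x - 2y = -3: is a linear equation tying the variables together
  - y < -3: bounds one variable relative to a constant
  - y = 5 OR x = 3: forces a choice: either y = 5 or x = 3

Split on the disjunction (y = 5 OR x = 3):
  • If y = 5: this contradicts the bound y ≤ -4.
  • If x = 3: the equation forces y = -3, which contradicts the bound y ≤ -4.
Both branches are infeasible, so the system has no integer solution.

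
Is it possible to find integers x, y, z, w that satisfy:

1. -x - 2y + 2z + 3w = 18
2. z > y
Yes

Take x = -16, y = -1, z = 0, w = 0. Substituting into each constraint:
  (1) 16 - 2(-1) + 2(0) + 3(0) = 18 ✓
  (2) 0 > -1 ✓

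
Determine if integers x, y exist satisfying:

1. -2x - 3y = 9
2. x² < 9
Yes

Take x = 0, y = -3. Substituting into each constraint:
  (1) -2(0) - 3(-3) = 9 ✓
  (2) x² = (0)² = 0, and 0 < 9 ✓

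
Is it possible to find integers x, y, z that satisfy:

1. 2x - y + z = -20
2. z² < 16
Yes

Take x = -10, y = 0, z = 0. Substituting into each constraint:
  (1) 2(-10) + 0 + 0 = -20 ✓
  (2) z² = (0)² = 0, and 0 < 16 ✓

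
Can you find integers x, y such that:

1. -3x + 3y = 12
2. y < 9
Yes

Take x = 0, y = 4. Substituting into each constraint:
  (1) -3(0) + 3(4) = 12 ✓
  (2) 4 < 9 ✓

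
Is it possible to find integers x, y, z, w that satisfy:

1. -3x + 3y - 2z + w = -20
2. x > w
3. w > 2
Yes

Take x = 4, y = -3, z = 1, w = 3. Substituting into each constraint:
  (1) -3(4) + 3(-3) - 2(1) + 3 = -20 ✓
  (2) 4 > 3 ✓
  (3) 3 > 2 ✓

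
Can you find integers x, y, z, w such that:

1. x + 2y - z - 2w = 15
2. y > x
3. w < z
Yes

Take x = 0, y = 2, z = -3, w = -4. Substituting into each constraint:
  (1) 0 + 2(2) + 3 - 2(-4) = 15 ✓
  (2) 2 > 0 ✓
  (3) -4 < -3 ✓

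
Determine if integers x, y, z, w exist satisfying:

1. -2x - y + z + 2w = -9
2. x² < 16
Yes

Take x = 0, y = 1, z = 0, w = -4. Substituting into each constraint:
  (1) -2(0) + (-1) + 0 + 2(-4) = -9 ✓
  (2) x² = (0)² = 0, and 0 < 16 ✓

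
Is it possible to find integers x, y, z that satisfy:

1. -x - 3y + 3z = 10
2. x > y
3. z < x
Yes

Take x = 2, y = -3, z = 1. Substituting into each constraint:
  (1) (-2) - 3(-3) + 3(1) = 10 ✓
  (2) 2 > -3 ✓
  (3) 1 < 2 ✓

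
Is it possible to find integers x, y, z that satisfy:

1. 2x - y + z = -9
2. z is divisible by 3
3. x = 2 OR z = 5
Yes

Take x = 2, y = 13, z = 0. Substituting into each constraint:
  (1) 2(2) + (-13) + 0 = -9 ✓
  (2) 0 = 3 × 0, remainder 0 ✓
  (3) x = 2, target 2 ✓ (first branch holds)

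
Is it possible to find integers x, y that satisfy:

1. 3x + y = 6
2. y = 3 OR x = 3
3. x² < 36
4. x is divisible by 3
Yes

Take x = 3, y = -3. Substituting into each constraint:
  (1) 3(3) + (-3) = 6 ✓
  (2) x = 3, target 3 ✓ (second branch holds)
  (3) x² = (3)² = 9, and 9 < 36 ✓
  (4) 3 = 3 × 1, remainder 0 ✓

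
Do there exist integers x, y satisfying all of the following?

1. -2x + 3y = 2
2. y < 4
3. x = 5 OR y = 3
No

The full constraint system is jointly infeasible over the integers. Each constraint and what it forces:

  - -2x + 3y = 2: is a linear equation tying the variables together
  - y < 4: bounds one variable relative to a constant
  - x = 5 OR y = 3: forces a choice: either x = 5 or y = 3

Split on the disjunction (x = 5 OR y = 3):
  • If x = 5: the equation forces y = 4, which contradicts the bound y ≤ 3.
  • If y = 3: with y = 3, every remaining term of the linear equation is divisible by 2, so the left side is ≡ 0 (mod 2); but the right side -7 ≡ 1 (mod 2). No integers can satisfy it.
Both branches are infeasible, so the system has no integer solution.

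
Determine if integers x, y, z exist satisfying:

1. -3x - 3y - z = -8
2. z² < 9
Yes

Take x = 3, y = 0, z = -1. Substituting into each constraint:
  (1) -3(3) - 3(0) + 1 = -8 ✓
  (2) z² = (-1)² = 1, and 1 < 9 ✓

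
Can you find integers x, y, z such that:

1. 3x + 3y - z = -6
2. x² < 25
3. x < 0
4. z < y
Yes

Take x = -3, y = 1, z = 0. Substituting into each constraint:
  (1) 3(-3) + 3(1) + 0 = -6 ✓
  (2) x² = (-3)² = 9, and 9 < 25 ✓
  (3) -3 < 0 ✓
  (4) 0 < 1 ✓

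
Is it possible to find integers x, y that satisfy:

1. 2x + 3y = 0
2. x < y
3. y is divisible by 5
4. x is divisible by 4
Yes

Take x = -60, y = 40. Substituting into each constraint:
  (1) 2(-60) + 3(40) = 0 ✓
  (2) -60 < 40 ✓
  (3) 40 = 5 × 8, remainder 0 ✓
  (4) -60 = 4 × -15, remainder 0 ✓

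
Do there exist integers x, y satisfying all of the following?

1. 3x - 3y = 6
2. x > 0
Yes

Take x = 2, y = 0. Substituting into each constraint:
  (1) 3(2) - 3(0) = 6 ✓
  (2) 2 > 0 ✓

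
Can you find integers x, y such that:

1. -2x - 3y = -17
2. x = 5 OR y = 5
Yes

Take x = 1, y = 5. Substituting into each constraint:
  (1) -2(1) - 3(5) = -17 ✓
  (2) y = 5, target 5 ✓ (second branch holds)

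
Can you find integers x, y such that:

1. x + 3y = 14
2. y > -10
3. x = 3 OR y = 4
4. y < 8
Yes

Take x = 2, y = 4. Substituting into each constraint:
  (1) 2 + 3(4) = 14 ✓
  (2) 4 > -10 ✓
  (3) y = 4, target 4 ✓ (second branch holds)
  (4) 4 < 8 ✓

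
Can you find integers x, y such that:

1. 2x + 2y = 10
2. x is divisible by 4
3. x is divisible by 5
Yes

Take x = 0, y = 5. Substituting into each constraint:
  (1) 2(0) + 2(5) = 10 ✓
  (2) 0 = 4 × 0, remainder 0 ✓
  (3) 0 = 5 × 0, remainder 0 ✓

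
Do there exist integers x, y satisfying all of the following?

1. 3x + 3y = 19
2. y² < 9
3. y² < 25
No

Even the single constraint (3x + 3y = 19) is infeasible over the integers.

  - 3x + 3y = 19: every term on the left is divisible by 3, so the LHS ≡ 0 (mod 3), but the RHS 19 is not — no integer solution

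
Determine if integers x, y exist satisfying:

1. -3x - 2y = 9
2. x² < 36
Yes

Take x = 1, y = -6. Substituting into each constraint:
  (1) -3(1) - 2(-6) = 9 ✓
  (2) x² = (1)² = 1, and 1 < 36 ✓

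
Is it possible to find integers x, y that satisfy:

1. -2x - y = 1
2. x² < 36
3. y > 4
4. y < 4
No

A contradictory subset is {y > 4, y < 4}. No integer assignment can satisfy these jointly:

  - y > 4: bounds one variable relative to a constant
  - y < 4: bounds one variable relative to a constant

Direct contradiction: the bounds on y require y ≥ 5 and y ≤ 3 simultaneously, which is empty.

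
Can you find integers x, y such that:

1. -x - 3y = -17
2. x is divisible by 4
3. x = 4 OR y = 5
No

The full constraint system is jointly infeasible over the integers. Each constraint and what it forces:

  - -x - 3y = -17: is a linear equation tying the variables together
  - x is divisible by 4: restricts x to multiples of 4
  - x = 4 OR y = 5: forces a choice: either x = 4 or y = 5

Split on the disjunction (x = 4 OR y = 5):
  • If x = 4: with x = 4, every remaining term of the linear equation is divisible by 3, so the left side is ≡ 0 (mod 3); but the right side -13 ≡ 2 (mod 3). No integers can satisfy it.
  • If y = 5: with y = 5, writing x = 4x', every remaining term of the linear equation is divisible by 4, so the left side is ≡ 0 (mod 4); but the right side -2 ≡ 2 (mod 4). No integers can satisfy it.
Both branches are infeasible, so the system has no integer solution.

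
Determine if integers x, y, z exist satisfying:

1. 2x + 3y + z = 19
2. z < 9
Yes

Take x = 2, y = 5, z = 0. Substituting into each constraint:
  (1) 2(2) + 3(5) + 0 = 19 ✓
  (2) 0 < 9 ✓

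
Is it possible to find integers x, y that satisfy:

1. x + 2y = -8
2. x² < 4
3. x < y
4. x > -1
No

A contradictory subset is {x + 2y = -8, x < y, x > -1}. No integer assignment can satisfy these jointly:

  - x + 2y = -8: is a linear equation tying the variables together
  - x < y: bounds one variable relative to another variable
  - x > -1: bounds one variable relative to a constant

Propagating the comparison: y > x and x ≥ 0 give y ≥ 1. Range argument: with x ∈ [0, ∞], y ∈ [1, ∞], the left side of the equation is at least 2, but the right side is -8 < 2. No integer solution exists.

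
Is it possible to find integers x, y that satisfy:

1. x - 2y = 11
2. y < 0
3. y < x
Yes

Take x = 1, y = -5. Substituting into each constraint:
  (1) 1 - 2(-5) = 11 ✓
  (2) -5 < 0 ✓
  (3) -5 < 1 ✓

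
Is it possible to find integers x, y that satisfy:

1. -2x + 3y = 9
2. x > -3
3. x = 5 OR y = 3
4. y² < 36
Yes

Take x = 0, y = 3. Substituting into each constraint:
  (1) -2(0) + 3(3) = 9 ✓
  (2) 0 > -3 ✓
  (3) y = 3, target 3 ✓ (second branch holds)
  (4) y² = (3)² = 9, and 9 < 36 ✓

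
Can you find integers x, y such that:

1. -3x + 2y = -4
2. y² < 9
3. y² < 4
Yes

Take x = 2, y = 1. Substituting into each constraint:
  (1) -3(2) + 2(1) = -4 ✓
  (2) y² = (1)² = 1, and 1 < 9 ✓
  (3) y² = (1)² = 1, and 1 < 4 ✓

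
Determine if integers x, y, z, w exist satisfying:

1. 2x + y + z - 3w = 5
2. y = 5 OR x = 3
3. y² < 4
Yes

Take x = 3, y = -1, z = 0, w = 0. Substituting into each constraint:
  (1) 2(3) + (-1) + 0 - 3(0) = 5 ✓
  (2) x = 3, target 3 ✓ (second branch holds)
  (3) y² = (-1)² = 1, and 1 < 4 ✓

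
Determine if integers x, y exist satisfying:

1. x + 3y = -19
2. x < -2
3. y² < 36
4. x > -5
Yes

Take x = -4, y = -5. Substituting into each constraint:
  (1) (-4) + 3(-5) = -19 ✓
  (2) -4 < -2 ✓
  (3) y² = (-5)² = 25, and 25 < 36 ✓
  (4) -4 > -5 ✓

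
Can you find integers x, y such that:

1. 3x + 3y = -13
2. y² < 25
No

Even the single constraint (3x + 3y = -13) is infeasible over the integers.

  - 3x + 3y = -13: every term on the left is divisible by 3, so the LHS ≡ 0 (mod 3), but the RHS -13 is not — no integer solution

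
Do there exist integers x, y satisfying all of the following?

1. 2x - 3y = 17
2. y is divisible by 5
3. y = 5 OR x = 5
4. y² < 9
No

A contradictory subset is {2x - 3y = 17, y = 5 OR x = 5, y² < 9}. No integer assignment can satisfy these jointly:

  - 2x - 3y = 17: is a linear equation tying the variables together
  - y = 5 OR x = 5: forces a choice: either y = 5 or x = 5
  - y² < 9: restricts y to |y| ≤ 2

Split on the disjunction (y = 5 OR x = 5):
  • If y = 5: this contradicts y² < 9, which requires |y| ≤ 2.
  • If x = 5: with x = 5, every remaining term of the linear equation is divisible by 3, so the left side is ≡ 0 (mod 3); but the right side 7 ≡ 1 (mod 3). No integers can satisfy it.
Both branches are infeasible, so the system has no integer solution.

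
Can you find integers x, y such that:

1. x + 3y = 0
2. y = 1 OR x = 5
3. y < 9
Yes

Take x = -3, y = 1. Substituting into each constraint:
  (1) (-3) + 3(1) = 0 ✓
  (2) y = 1, target 1 ✓ (first branch holds)
  (3) 1 < 9 ✓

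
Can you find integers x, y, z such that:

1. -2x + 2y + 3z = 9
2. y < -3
Yes

Take x = -7, y = -4, z = 1. Substituting into each constraint:
  (1) -2(-7) + 2(-4) + 3(1) = 9 ✓
  (2) -4 < -3 ✓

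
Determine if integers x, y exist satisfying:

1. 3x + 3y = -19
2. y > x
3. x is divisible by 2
No

Even the single constraint (3x + 3y = -19) is infeasible over the integers.

  - 3x + 3y = -19: every term on the left is divisible by 3, so the LHS ≡ 0 (mod 3), but the RHS -19 is not — no integer solution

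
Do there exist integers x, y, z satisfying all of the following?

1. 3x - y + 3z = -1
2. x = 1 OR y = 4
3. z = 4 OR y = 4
Yes

Take x = 0, y = 4, z = 1. Substituting into each constraint:
  (1) 3(0) + (-4) + 3(1) = -1 ✓
  (2) y = 4, target 4 ✓ (second branch holds)
  (3) y = 4, target 4 ✓ (second branch holds)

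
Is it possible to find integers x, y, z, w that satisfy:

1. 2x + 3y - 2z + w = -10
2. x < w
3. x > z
Yes

Take x = 0, y = -5, z = -1, w = 3. Substituting into each constraint:
  (1) 2(0) + 3(-5) - 2(-1) + 3 = -10 ✓
  (2) 0 < 3 ✓
  (3) 0 > -1 ✓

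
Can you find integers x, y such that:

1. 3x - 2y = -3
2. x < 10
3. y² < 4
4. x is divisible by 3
No

A contradictory subset is {3x - 2y = -3, y² < 4, x is divisible by 3}. No integer assignment can satisfy these jointly:

  - 3x - 2y = -3: is a linear equation tying the variables together
  - y² < 4: restricts y to |y| ≤ 1
  - x is divisible by 3: restricts x to multiples of 3

The bounds confine y to {-1, 0, 1}. For each value, substitute into the equation:
  • y = -1: the equation gives 3x = -5, so x would not be an integer.
  • y = 0: the equation forces x = -1, but 3 does not divide -1.
  • y = 1: the equation gives 3x = -1, so x would not be an integer.
Every case fails, so no integer solution exists.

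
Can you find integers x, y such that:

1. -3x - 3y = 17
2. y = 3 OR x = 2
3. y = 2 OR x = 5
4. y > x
No

Even the single constraint (-3x - 3y = 17) is infeasible over the integers.

  - -3x - 3y = 17: every term on the left is divisible by 3, so the LHS ≡ 0 (mod 3), but the RHS 17 is not — no integer solution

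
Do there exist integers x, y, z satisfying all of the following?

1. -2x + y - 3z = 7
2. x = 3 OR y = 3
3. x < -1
Yes

Take x = -2, y = 3, z = 0. Substituting into each constraint:
  (1) -2(-2) + 3 - 3(0) = 7 ✓
  (2) y = 3, target 3 ✓ (second branch holds)
  (3) -2 < -1 ✓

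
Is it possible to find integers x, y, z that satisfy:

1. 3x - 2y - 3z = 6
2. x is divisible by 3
Yes

Take x = 0, y = 0, z = -2. Substituting into each constraint:
  (1) 3(0) - 2(0) - 3(-2) = 6 ✓
  (2) 0 = 3 × 0, remainder 0 ✓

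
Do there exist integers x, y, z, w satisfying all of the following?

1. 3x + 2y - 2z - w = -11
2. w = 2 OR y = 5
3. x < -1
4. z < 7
Yes

Take x = -3, y = 5, z = 6, w = 0. Substituting into each constraint:
  (1) 3(-3) + 2(5) - 2(6) + 0 = -11 ✓
  (2) y = 5, target 5 ✓ (second branch holds)
  (3) -3 < -1 ✓
  (4) 6 < 7 ✓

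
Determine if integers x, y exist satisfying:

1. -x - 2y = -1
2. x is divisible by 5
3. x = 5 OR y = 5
Yes

Take x = 5, y = -2. Substituting into each constraint:
  (1) (-5) - 2(-2) = -1 ✓
  (2) 5 = 5 × 1, remainder 0 ✓
  (3) x = 5, target 5 ✓ (first branch holds)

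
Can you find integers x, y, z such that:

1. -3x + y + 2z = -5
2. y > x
Yes

Take x = 0, y = 1, z = -3. Substituting into each constraint:
  (1) -3(0) + 1 + 2(-3) = -5 ✓
  (2) 1 > 0 ✓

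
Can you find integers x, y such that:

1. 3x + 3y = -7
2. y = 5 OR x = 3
No

Even the single constraint (3x + 3y = -7) is infeasible over the integers.

  - 3x + 3y = -7: every term on the left is divisible by 3, so the LHS ≡ 0 (mod 3), but the RHS -7 is not — no integer solution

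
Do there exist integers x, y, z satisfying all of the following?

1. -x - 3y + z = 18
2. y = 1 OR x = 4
Yes

Take x = -21, y = 1, z = 0. Substituting into each constraint:
  (1) 21 - 3(1) + 0 = 18 ✓
  (2) y = 1, target 1 ✓ (first branch holds)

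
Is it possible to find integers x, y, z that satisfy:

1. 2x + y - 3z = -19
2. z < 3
Yes

Take x = 0, y = -13, z = 2. Substituting into each constraint:
  (1) 2(0) + (-13) - 3(2) = -19 ✓
  (2) 2 < 3 ✓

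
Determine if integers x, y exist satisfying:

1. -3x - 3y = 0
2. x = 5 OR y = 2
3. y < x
Yes

Take x = 5, y = -5. Substituting into each constraint:
  (1) -3(5) - 3(-5) = 0 ✓
  (2) x = 5, target 5 ✓ (first branch holds)
  (3) -5 < 5 ✓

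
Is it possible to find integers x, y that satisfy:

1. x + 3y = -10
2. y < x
Yes

Take x = -1, y = -3. Substituting into each constraint:
  (1) (-1) + 3(-3) = -10 ✓
  (2) -3 < -1 ✓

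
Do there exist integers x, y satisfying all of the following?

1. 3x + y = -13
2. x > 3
Yes

Take x = 4, y = -25. Substituting into each constraint:
  (1) 3(4) + (-25) = -13 ✓
  (2) 4 > 3 ✓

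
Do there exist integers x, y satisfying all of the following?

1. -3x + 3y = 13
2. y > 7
No

Even the single constraint (-3x + 3y = 13) is infeasible over the integers.

  - -3x + 3y = 13: every term on the left is divisible by 3, so the LHS ≡ 0 (mod 3), but the RHS 13 is not — no integer solution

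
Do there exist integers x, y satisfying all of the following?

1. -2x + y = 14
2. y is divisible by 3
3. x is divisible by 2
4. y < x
Yes

Take x = -16, y = -18. Substituting into each constraint:
  (1) -2(-16) + (-18) = 14 ✓
  (2) -18 = 3 × -6, remainder 0 ✓
  (3) -16 = 2 × -8, remainder 0 ✓
  (4) -18 < -16 ✓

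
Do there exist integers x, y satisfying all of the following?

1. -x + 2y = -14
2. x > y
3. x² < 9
Yes

Take x = 0, y = -7. Substituting into each constraint:
  (1) 0 + 2(-7) = -14 ✓
  (2) 0 > -7 ✓
  (3) x² = (0)² = 0, and 0 < 9 ✓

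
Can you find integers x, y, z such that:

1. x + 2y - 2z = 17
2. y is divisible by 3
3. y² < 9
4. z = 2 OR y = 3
Yes

Take x = 21, y = 0, z = 2. Substituting into each constraint:
  (1) 21 + 2(0) - 2(2) = 17 ✓
  (2) 0 = 3 × 0, remainder 0 ✓
  (3) y² = (0)² = 0, and 0 < 9 ✓
  (4) z = 2, target 2 ✓ (first branch holds)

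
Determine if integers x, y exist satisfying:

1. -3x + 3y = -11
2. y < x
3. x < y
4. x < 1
No

Even the single constraint (-3x + 3y = -11) is infeasible over the integers.

  - -3x + 3y = -11: every term on the left is divisible by 3, so the LHS ≡ 0 (mod 3), but the RHS -11 is not — no integer solution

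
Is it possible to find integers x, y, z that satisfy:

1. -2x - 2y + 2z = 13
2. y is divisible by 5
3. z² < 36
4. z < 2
No

Even the single constraint (-2x - 2y + 2z = 13) is infeasible over the integers.

  - -2x - 2y + 2z = 13: every term on the left is divisible by 2, so the LHS ≡ 0 (mod 2), but the RHS 13 is not — no integer solution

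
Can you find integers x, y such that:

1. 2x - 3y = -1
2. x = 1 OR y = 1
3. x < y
No

The full constraint system is jointly infeasible over the integers. Each constraint and what it forces:

  - 2x - 3y = -1: is a linear equation tying the variables together
  - x = 1 OR y = 1: forces a choice: either x = 1 or y = 1
  - x < y: bounds one variable relative to another variable

Split on the disjunction (x = 1 OR y = 1):
  • If x = 1: the equation forces y = 1, giving (x, y) = (1, 1), which violates y > x.
  • If y = 1: the equation forces x = 1, giving (y, x) = (1, 1), which violates y > x.
Both branches are infeasible, so the system has no integer solution.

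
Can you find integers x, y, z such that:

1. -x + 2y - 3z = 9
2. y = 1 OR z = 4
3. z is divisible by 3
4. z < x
Yes

Take x = 2, y = 1, z = -3. Substituting into each constraint:
  (1) (-2) + 2(1) - 3(-3) = 9 ✓
  (2) y = 1, target 1 ✓ (first branch holds)
  (3) -3 = 3 × -1, remainder 0 ✓
  (4) -3 < 2 ✓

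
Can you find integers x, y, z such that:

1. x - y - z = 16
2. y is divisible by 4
Yes

Take x = 0, y = 0, z = -16. Substituting into each constraint:
  (1) 0 + 0 + 16 = 16 ✓
  (2) 0 = 4 × 0, remainder 0 ✓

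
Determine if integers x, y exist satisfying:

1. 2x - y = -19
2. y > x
Yes

Take x = -9, y = 1. Substituting into each constraint:
  (1) 2(-9) + (-1) = -19 ✓
  (2) 1 > -9 ✓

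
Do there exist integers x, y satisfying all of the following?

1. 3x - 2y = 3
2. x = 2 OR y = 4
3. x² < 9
No

A contradictory subset is {3x - 2y = 3, x = 2 OR y = 4}. No integer assignment can satisfy these jointly:

  - 3x - 2y = 3: is a linear equation tying the variables together
  - x = 2 OR y = 4: forces a choice: either x = 2 or y = 4

Split on the disjunction (x = 2 OR y = 4):
  • If x = 2: with x = 2, every remaining term of the linear equation is divisible by 2, so the left side is ≡ 0 (mod 2); but the right side -3 ≡ 1 (mod 2). No integers can satisfy it.
  • If y = 4: with y = 4, every remaining term of the linear equation is divisible by 3, so the left side is ≡ 0 (mod 3); but the right side 11 ≡ 2 (mod 3). No integers can satisfy it.
Both branches are infeasible, so the system has no integer solution.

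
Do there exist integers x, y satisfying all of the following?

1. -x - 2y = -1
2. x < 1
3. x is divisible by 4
No

A contradictory subset is {-x - 2y = -1, x is divisible by 4}. No integer assignment can satisfy these jointly:

  - -x - 2y = -1: is a linear equation tying the variables together
  - x is divisible by 4: restricts x to multiples of 4

Modular obstruction: writing x = 4x', every remaining term of the linear equation is divisible by 2, so the left side is ≡ 0 (mod 2); but the right side -1 ≡ 1 (mod 2). No integers can satisfy it.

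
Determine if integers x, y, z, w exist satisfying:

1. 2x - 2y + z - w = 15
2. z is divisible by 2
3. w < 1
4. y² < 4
Yes

Take x = 0, y = 0, z = 0, w = -15. Substituting into each constraint:
  (1) 2(0) - 2(0) + 0 + 15 = 15 ✓
  (2) 0 = 2 × 0, remainder 0 ✓
  (3) -15 < 1 ✓
  (4) y² = (0)² = 0, and 0 < 4 ✓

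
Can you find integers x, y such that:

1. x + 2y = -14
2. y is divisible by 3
Yes

Take x = -14, y = 0. Substituting into each constraint:
  (1) (-14) + 2(0) = -14 ✓
  (2) 0 = 3 × 0, remainder 0 ✓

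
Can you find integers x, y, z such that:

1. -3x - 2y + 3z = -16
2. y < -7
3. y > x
Yes

Take x = -11, y = -10, z = -23. Substituting into each constraint:
  (1) -3(-11) - 2(-10) + 3(-23) = -16 ✓
  (2) -10 < -7 ✓
  (3) -10 > -11 ✓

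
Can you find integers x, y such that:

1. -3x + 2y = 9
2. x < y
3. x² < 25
Yes

Take x = -1, y = 3. Substituting into each constraint:
  (1) -3(-1) + 2(3) = 9 ✓
  (2) -1 < 3 ✓
  (3) x² = (-1)² = 1, and 1 < 25 ✓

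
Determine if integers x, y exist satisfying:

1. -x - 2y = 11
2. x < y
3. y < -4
No

The full constraint system is jointly infeasible over the integers. Each constraint and what it forces:

  - -x - 2y = 11: is a linear equation tying the variables together
  - x < y: bounds one variable relative to another variable
  - y < -4: bounds one variable relative to a constant

Propagating the comparison: x < y and y ≤ -5 give x ≤ -6. Range argument: with x ∈ [−∞, -6], y ∈ [−∞, -5], the left side of the equation is at least 16, but the right side is 11 < 16. No integer solution exists.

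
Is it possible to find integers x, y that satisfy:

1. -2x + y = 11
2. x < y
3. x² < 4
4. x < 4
Yes

Take x = 0, y = 11. Substituting into each constraint:
  (1) -2(0) + 11 = 11 ✓
  (2) 0 < 11 ✓
  (3) x² = (0)² = 0, and 0 < 4 ✓
  (4) 0 < 4 ✓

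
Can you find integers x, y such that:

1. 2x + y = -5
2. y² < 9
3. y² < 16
Yes

Take x = -3, y = 1. Substituting into each constraint:
  (1) 2(-3) + 1 = -5 ✓
  (2) y² = (1)² = 1, and 1 < 9 ✓
  (3) y² = (1)² = 1, and 1 < 16 ✓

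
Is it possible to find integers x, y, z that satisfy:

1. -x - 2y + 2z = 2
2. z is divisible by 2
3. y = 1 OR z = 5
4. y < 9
Yes

Take x = 8, y = 1, z = 6. Substituting into each constraint:
  (1) (-8) - 2(1) + 2(6) = 2 ✓
  (2) 6 = 2 × 3, remainder 0 ✓
  (3) y = 1, target 1 ✓ (first branch holds)
  (4) 1 < 9 ✓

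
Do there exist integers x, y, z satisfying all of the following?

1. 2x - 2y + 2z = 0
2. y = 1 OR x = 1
Yes

Take x = 1, y = 0, z = -1. Substituting into each constraint:
  (1) 2(1) - 2(0) + 2(-1) = 0 ✓
  (2) x = 1, target 1 ✓ (second branch holds)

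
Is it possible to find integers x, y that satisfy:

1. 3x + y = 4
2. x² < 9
Yes

Take x = 0, y = 4. Substituting into each constraint:
  (1) 3(0) + 4 = 4 ✓
  (2) x² = (0)² = 0, and 0 < 9 ✓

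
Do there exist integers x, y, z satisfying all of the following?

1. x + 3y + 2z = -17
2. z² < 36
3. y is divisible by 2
Yes

Take x = -21, y = 0, z = 2. Substituting into each constraint:
  (1) (-21) + 3(0) + 2(2) = -17 ✓
  (2) z² = (2)² = 4, and 4 < 36 ✓
  (3) 0 = 2 × 0, remainder 0 ✓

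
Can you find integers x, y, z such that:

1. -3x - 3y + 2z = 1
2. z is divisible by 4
Yes

Take x = 6, y = -1, z = 8. Substituting into each constraint:
  (1) -3(6) - 3(-1) + 2(8) = 1 ✓
  (2) 8 = 4 × 2, remainder 0 ✓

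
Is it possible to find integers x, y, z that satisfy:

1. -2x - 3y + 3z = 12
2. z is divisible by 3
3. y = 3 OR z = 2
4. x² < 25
Yes

Take x = 3, y = 3, z = 9. Substituting into each constraint:
  (1) -2(3) - 3(3) + 3(9) = 12 ✓
  (2) 9 = 3 × 3, remainder 0 ✓
  (3) y = 3, target 3 ✓ (first branch holds)
  (4) x² = (3)² = 9, and 9 < 25 ✓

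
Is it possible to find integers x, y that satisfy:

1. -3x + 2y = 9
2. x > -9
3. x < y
Yes

Take x = -3, y = 0. Substituting into each constraint:
  (1) -3(-3) + 2(0) = 9 ✓
  (2) -3 > -9 ✓
  (3) -3 < 0 ✓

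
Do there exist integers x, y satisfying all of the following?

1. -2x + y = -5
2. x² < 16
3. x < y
No

The full constraint system is jointly infeasible over the integers. Each constraint and what it forces:

  - -2x + y = -5: is a linear equation tying the variables together
  - x² < 16: restricts x to |x| ≤ 3
  - x < y: bounds one variable relative to another variable

The bounds confine x to {-3, -2, -1, 0, 1, 2, 3}. For each value, substitute into the equation:
  • x = -3: the equation forces y = -11, but y > x fails since -11 ≤ -3.
  • x = -2: the equation forces y = -9, but y > x fails since -9 ≤ -2.
  • x = -1: the equation forces y = -7, but y > x fails since -7 ≤ -1.
  • x = 0: the equation forces y = -5, but y > x fails since -5 ≤ 0.
  • x = 1: the equation forces y = -3, but y > x fails since -3 ≤ 1.
  • x = 2: the equation forces y = -1, but y > x fails since -1 ≤ 2.
  • x = 3: the equation forces y = 1, but y > x fails since 1 ≤ 3.
Every case fails, so no integer solution exists.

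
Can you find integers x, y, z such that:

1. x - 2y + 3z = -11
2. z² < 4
Yes

Take x = 1, y = 6, z = 0. Substituting into each constraint:
  (1) 1 - 2(6) + 3(0) = -11 ✓
  (2) z² = (0)² = 0, and 0 < 4 ✓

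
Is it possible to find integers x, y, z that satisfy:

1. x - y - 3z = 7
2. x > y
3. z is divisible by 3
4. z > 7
Yes

Take x = 34, y = 0, z = 9. Substituting into each constraint:
  (1) 34 + 0 - 3(9) = 7 ✓
  (2) 34 > 0 ✓
  (3) 9 = 3 × 3, remainder 0 ✓
  (4) 9 > 7 ✓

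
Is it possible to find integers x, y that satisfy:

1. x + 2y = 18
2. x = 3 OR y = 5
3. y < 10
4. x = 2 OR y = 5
Yes

Take x = 8, y = 5. Substituting into each constraint:
  (1) 8 + 2(5) = 18 ✓
  (2) y = 5, target 5 ✓ (second branch holds)
  (3) 5 < 10 ✓
  (4) y = 5, target 5 ✓ (second branch holds)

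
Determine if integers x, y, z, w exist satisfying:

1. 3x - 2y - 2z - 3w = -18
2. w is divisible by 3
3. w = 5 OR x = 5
Yes

Take x = 5, y = 4, z = -1, w = 9. Substituting into each constraint:
  (1) 3(5) - 2(4) - 2(-1) - 3(9) = -18 ✓
  (2) 9 = 3 × 3, remainder 0 ✓
  (3) x = 5, target 5 ✓ (second branch holds)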